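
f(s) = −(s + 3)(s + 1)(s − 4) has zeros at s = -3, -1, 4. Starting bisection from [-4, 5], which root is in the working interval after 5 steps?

4

m = 0.5, f(m) = 18.375 (+); new bracket [0.5, 5]
m = 2.75, f(m) = 26.953125 (+); new bracket [2.75, 5]
m = 3.875, f(m) = 4.189453 (+); new bracket [3.875, 5]
m = 4.4375, f(m) = -17.6931 (−); new bracket [3.875, 4.4375]
m = 4.15625, f(m) = -5.7655 (−); new bracket [3.875, 4.15625]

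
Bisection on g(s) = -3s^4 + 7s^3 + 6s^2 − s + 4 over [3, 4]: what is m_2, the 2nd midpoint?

3.25

m = 3.5, g(m) = -76.0625 (−); new bracket [3, 3.5]
m = 3.25, g(m) = -30.277344 (−); new bracket [3, 3.25]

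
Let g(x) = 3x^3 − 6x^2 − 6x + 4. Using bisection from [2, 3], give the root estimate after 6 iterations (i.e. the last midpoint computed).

2.578125

x = 2.5 gives g = -1.625, negative; keep [2.5, 3]
x = 2.75 gives g = 4.515625, positive; keep [2.5, 2.75]
x = 2.625 gives g = 1.169922, positive; keep [2.5, 2.625]
x = 2.5625 gives g = -0.2942, negative; keep [2.5625, 2.625]
x = 2.59375 gives g = 0.4209, positive; keep [2.5625, 2.59375]
x = 2.578125 gives g = 0.0592, positive; keep [2.5625, 2.578125]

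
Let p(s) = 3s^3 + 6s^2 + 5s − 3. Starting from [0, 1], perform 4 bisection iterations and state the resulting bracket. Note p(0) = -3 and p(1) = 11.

midpoint 0.5: p = 1.375 > 0 → [0, 0.5]
midpoint 0.25: p = -1.328125 < 0 → [0.25, 0.5]
midpoint 0.375: p = -0.123047 < 0 → [0.375, 0.5]
midpoint 0.4375: p = 0.5872 > 0 → [0.375, 0.4375]

[0.375, 0.4375]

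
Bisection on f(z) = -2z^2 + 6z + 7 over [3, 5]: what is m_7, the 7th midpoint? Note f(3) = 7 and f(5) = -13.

z = 4 gives f = -1, negative; keep [3, 4]
z = 3.5 gives f = 3.5, positive; keep [3.5, 4]
z = 3.75 gives f = 1.375, positive; keep [3.75, 4]
z = 3.875 gives f = 0.2188, positive; keep [3.875, 4]
z = 3.9375 gives f = -0.3828, negative; keep [3.875, 3.9375]
z = 3.90625 gives f = -0.0801, negative; keep [3.875, 3.90625]
z = 3.890625 gives f = 0.0698, positive; keep [3.890625, 3.90625]

3.890625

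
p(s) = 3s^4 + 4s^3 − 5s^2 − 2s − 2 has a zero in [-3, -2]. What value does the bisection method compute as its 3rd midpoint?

-2.125

s = -2.5 gives p = 26.4375, positive; keep [-2.5, -2]
s = -2.25 gives p = 8.511719, positive; keep [-2.25, -2]
s = -2.125 gives p = 2.46167, positive; keep [-2.125, -2]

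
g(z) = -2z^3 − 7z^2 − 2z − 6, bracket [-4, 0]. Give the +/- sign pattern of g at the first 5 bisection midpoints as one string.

z = -2 gives g = -14, negative; keep [-4, -2]
z = -3 gives g = -9, negative; keep [-4, -3]
z = -3.5 gives g = 1, positive; keep [-3.5, -3]
z = -3.25 gives g = -4.7812, negative; keep [-3.5, -3.25]
z = -3.375 gives g = -2.0977, negative; keep [-3.5, -3.375]

--+--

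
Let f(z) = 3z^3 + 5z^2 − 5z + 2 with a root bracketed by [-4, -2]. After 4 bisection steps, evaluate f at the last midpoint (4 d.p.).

midpoint -3: f = -19 < 0 → [-3, -2]
midpoint -2.5: f = -1.125 < 0 → [-2.5, -2]
midpoint -2.25: f = 4.390625 > 0 → [-2.5, -2.25]
midpoint -2.375: f = 1.8887 > 0 → [-2.5, -2.375]

1.8887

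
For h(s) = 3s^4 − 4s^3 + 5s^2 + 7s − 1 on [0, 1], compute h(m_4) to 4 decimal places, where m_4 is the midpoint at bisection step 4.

s = 0.5 gives h = 3.4375, positive; keep [0, 0.5]
s = 0.25 gives h = 1.011719, positive; keep [0, 0.25]
s = 0.125 gives h = -0.053955, negative; keep [0.125, 0.25]
s = 0.1875 gives h = 0.4656, positive; keep [0.125, 0.1875]

0.4656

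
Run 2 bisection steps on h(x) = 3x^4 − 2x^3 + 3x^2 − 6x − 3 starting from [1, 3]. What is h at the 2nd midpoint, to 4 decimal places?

h(2) = 29 > 0, so the root lies in [1, 2]
h(1.5) = 3.1875 > 0, so the root lies in [1, 1.5]

3.1875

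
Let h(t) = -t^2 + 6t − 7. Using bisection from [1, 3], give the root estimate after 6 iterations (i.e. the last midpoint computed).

t = 2 gives h = 1, positive; keep [1, 2]
t = 1.5 gives h = -0.25, negative; keep [1.5, 2]
t = 1.75 gives h = 0.4375, positive; keep [1.5, 1.75]
t = 1.625 gives h = 0.1094, positive; keep [1.5, 1.625]
t = 1.5625 gives h = -0.0664, negative; keep [1.5625, 1.625]
t = 1.59375 gives h = 0.0225, positive; keep [1.5625, 1.59375]

1.59375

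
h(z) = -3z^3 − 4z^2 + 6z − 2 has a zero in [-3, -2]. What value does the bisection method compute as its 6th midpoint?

-2.328125

z = -2.5 gives h = 4.875, positive; keep [-2.5, -2]
z = -2.25 gives h = -1.578125, negative; keep [-2.5, -2.25]
z = -2.375 gives h = 1.376953, positive; keep [-2.375, -2.25]
z = -2.3125 gives h = -0.1663, negative; keep [-2.375, -2.3125]
z = -2.34375 gives h = 0.5887, positive; keep [-2.34375, -2.3125]
z = -2.328125 gives h = 0.2071, positive; keep [-2.328125, -2.3125]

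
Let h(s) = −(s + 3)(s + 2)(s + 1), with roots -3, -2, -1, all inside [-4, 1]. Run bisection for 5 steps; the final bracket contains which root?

-1

midpoint -1.5: h = 0.375 > 0 → [-1.5, 1]
midpoint -0.25: h = -3.609375 < 0 → [-1.5, -0.25]
midpoint -0.875: h = -0.298828 < 0 → [-1.5, -0.875]
midpoint -1.1875: h = 0.2761 > 0 → [-1.1875, -0.875]
midpoint -1.03125: h = 0.0596 > 0 → [-1.03125, -0.875]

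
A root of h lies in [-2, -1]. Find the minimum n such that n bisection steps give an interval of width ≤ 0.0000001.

Width after n steps is 1/2^n. Need 2^n ≥ 1/0.0000001 = 10000000.
2^23 = 8388608 < 10000000 ≤ 2^24 = 16777216, so n = 24.

24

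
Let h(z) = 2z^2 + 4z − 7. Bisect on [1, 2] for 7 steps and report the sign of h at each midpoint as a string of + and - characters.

midpoint 1.5: h = 3.5 > 0 → [1, 1.5]
midpoint 1.25: h = 1.125 > 0 → [1, 1.25]
midpoint 1.125: h = 0.03125 > 0 → [1, 1.125]
midpoint 1.0625: h = -0.4922 < 0 → [1.0625, 1.125]
midpoint 1.09375: h = -0.2324 < 0 → [1.09375, 1.125]
midpoint 1.109375: h = -0.1011 < 0 → [1.109375, 1.125]
midpoint 1.1171875: h = -0.035 < 0 → [1.1171875, 1.125]

+++----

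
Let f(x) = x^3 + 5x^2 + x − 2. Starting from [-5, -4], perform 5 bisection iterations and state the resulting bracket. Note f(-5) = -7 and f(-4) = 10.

[-4.71875, -4.6875]

x = -4.5 gives f = 3.625, positive; keep [-5, -4.5]
x = -4.75 gives f = -1.109375, negative; keep [-4.75, -4.5]
x = -4.625 gives f = 1.396484, positive; keep [-4.75, -4.625]
x = -4.6875 gives f = 0.179, positive; keep [-4.75, -4.6875]
x = -4.71875 gives f = -0.4563, negative; keep [-4.71875, -4.6875]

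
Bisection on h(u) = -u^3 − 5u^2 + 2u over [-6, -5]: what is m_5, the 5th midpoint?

m = -5.5, h(m) = 4.125 (+); new bracket [-5.5, -5]
m = -5.25, h(m) = -3.609375 (−); new bracket [-5.5, -5.25]
m = -5.375, h(m) = 0.083984 (+); new bracket [-5.375, -5.25]
m = -5.3125, h(m) = -1.8054 (−); new bracket [-5.375, -5.3125]
m = -5.34375, h(m) = -0.8715 (−); new bracket [-5.375, -5.34375]

-5.34375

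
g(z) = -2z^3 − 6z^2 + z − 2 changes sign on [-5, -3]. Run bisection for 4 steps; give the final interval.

[-3.25, -3.125]

g(-4) = 26 > 0, so the root lies in [-4, -3]
g(-3.5) = 6.75 > 0, so the root lies in [-3.5, -3]
g(-3.25) = 0.03125 > 0, so the root lies in [-3.25, -3]
g(-3.125) = -2.6836 < 0, so the root lies in [-3.25, -3.125]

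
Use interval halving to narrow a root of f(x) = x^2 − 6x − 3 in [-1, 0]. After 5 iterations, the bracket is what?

m = -0.5, f(m) = 0.25 (+); new bracket [-0.5, 0]
m = -0.25, f(m) = -1.4375 (−); new bracket [-0.5, -0.25]
m = -0.375, f(m) = -0.609375 (−); new bracket [-0.5, -0.375]
m = -0.4375, f(m) = -0.1836 (−); new bracket [-0.5, -0.4375]
m = -0.46875, f(m) = 0.0322 (+); new bracket [-0.46875, -0.4375]

[-0.46875, -0.4375]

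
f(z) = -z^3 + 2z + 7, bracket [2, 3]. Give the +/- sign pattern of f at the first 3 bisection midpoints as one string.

z = 2.5 gives f = -3.625, negative; keep [2, 2.5]
z = 2.25 gives f = 0.109375, positive; keep [2.25, 2.5]
z = 2.375 gives f = -1.646484, negative; keep [2.25, 2.375]

-+-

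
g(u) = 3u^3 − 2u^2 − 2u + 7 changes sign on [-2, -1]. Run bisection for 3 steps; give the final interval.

g(-1.5) = -4.625 < 0, so the root lies in [-1.5, -1]
g(-1.25) = 0.515625 > 0, so the root lies in [-1.5, -1.25]
g(-1.375) = -1.830078 < 0, so the root lies in [-1.375, -1.25]

[-1.375, -1.25]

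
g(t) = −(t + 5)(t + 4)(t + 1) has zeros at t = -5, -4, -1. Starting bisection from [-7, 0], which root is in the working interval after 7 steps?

g(-3.5) = 1.875 > 0, so the root lies in [-3.5, 0]
g(-1.75) = 5.484375 > 0, so the root lies in [-1.75, 0]
g(-0.875) = -1.611328 < 0, so the root lies in [-1.75, -0.875]
g(-1.3125) = 3.0969 > 0, so the root lies in [-1.3125, -0.875]
g(-1.09375) = 1.0643 > 0, so the root lies in [-1.09375, -0.875]
g(-0.984375) = -0.1892 < 0, so the root lies in [-1.09375, -0.984375]
g(-1.0390625) = 0.4581 > 0, so the root lies in [-1.0390625, -0.984375]

-1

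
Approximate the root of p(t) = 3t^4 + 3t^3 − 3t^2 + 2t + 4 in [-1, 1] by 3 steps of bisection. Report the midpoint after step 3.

m = 0, p(m) = 4 (+); new bracket [-1, 0]
m = -0.5, p(m) = 2.0625 (+); new bracket [-1, -0.5]
m = -0.75, p(m) = 0.496094 (+); new bracket [-1, -0.75]

-0.75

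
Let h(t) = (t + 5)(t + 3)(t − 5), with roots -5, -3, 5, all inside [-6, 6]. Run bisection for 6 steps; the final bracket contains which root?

t = 0 gives h = -75, negative; keep [0, 6]
t = 3 gives h = -96, negative; keep [3, 6]
t = 4.5 gives h = -35.625, negative; keep [4.5, 6]
t = 5.25 gives h = 21.1406, positive; keep [4.5, 5.25]
t = 4.875 gives h = -9.7207, negative; keep [4.875, 5.25]
t = 5.0625 gives h = 5.0706, positive; keep [4.875, 5.0625]

5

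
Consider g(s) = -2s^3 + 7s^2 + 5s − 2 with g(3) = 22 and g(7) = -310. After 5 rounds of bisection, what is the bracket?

[4, 4.125]

g(5) = -52 < 0, so the root lies in [3, 5]
g(4) = 2 > 0, so the root lies in [4, 5]
g(4.5) = -20 < 0, so the root lies in [4, 4.5]
g(4.25) = -7.8438 < 0, so the root lies in [4, 4.25]
g(4.125) = -2.6445 < 0, so the root lies in [4, 4.125]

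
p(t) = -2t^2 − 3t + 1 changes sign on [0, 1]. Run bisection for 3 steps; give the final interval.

[0.25, 0.375]

m = 0.5, p(m) = -1 (−); new bracket [0, 0.5]
m = 0.25, p(m) = 0.125 (+); new bracket [0.25, 0.5]
m = 0.375, p(m) = -0.40625 (−); new bracket [0.25, 0.375]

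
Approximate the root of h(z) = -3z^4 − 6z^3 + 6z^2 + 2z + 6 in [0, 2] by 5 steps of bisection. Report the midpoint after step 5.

1.1875

m = 1, h(m) = 5 (+); new bracket [1, 2]
m = 1.5, h(m) = -12.9375 (−); new bracket [1, 1.5]
m = 1.25, h(m) = -1.167969 (−); new bracket [1, 1.25]
m = 1.125, h(m) = 2.4954 (+); new bracket [1.125, 1.25]
m = 1.1875, h(m) = 0.823 (+); new bracket [1.1875, 1.25]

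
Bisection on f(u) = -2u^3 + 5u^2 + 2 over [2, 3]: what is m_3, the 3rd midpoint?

2.625

midpoint 2.5: f = 2 > 0 → [2.5, 3]
midpoint 2.75: f = -1.78125 < 0 → [2.5, 2.75]
midpoint 2.625: f = 0.277344 > 0 → [2.625, 2.75]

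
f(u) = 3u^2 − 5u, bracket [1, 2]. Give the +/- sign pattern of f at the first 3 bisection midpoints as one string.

f(1.5) = -0.75 < 0, so the root lies in [1.5, 2]
f(1.75) = 0.4375 > 0, so the root lies in [1.5, 1.75]
f(1.625) = -0.203125 < 0, so the root lies in [1.625, 1.75]

-+-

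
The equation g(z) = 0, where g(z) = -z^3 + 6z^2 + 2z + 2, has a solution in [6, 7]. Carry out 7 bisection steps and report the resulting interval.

[6.359375, 6.3671875]

m = 6.5, g(m) = -6.125 (−); new bracket [6, 6.5]
m = 6.25, g(m) = 4.734375 (+); new bracket [6.25, 6.5]
m = 6.375, g(m) = -0.490234 (−); new bracket [6.25, 6.375]
m = 6.3125, g(m) = 2.1726 (+); new bracket [6.3125, 6.375]
m = 6.34375, g(m) = 0.8539 (+); new bracket [6.34375, 6.375]
m = 6.359375, g(m) = 0.185 (+); new bracket [6.359375, 6.375]
m = 6.3671875, g(m) = -0.1518 (−); new bracket [6.359375, 6.3671875]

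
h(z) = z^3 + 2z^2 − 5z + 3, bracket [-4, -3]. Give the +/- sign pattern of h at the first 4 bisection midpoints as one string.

+--+

h(-3.5) = 2.125 > 0, so the root lies in [-4, -3.5]
h(-3.75) = -2.859375 < 0, so the root lies in [-3.75, -3.5]
h(-3.625) = -0.228516 < 0, so the root lies in [-3.625, -3.5]
h(-3.5625) = 0.9822 > 0, so the root lies in [-3.625, -3.5625]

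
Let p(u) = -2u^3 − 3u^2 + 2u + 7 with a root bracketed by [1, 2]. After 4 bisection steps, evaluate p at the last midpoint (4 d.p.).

-0.0649

p(1.5) = -3.5 < 0, so the root lies in [1, 1.5]
p(1.25) = 0.90625 > 0, so the root lies in [1.25, 1.5]
p(1.375) = -1.121094 < 0, so the root lies in [1.25, 1.375]
p(1.3125) = -0.0649 < 0, so the root lies in [1.25, 1.3125]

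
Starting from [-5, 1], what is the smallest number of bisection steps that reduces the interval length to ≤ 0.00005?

17

Width after n steps is 6/2^n. Need 2^n ≥ 6/0.00005 = 120000.
2^16 = 65536 < 120000 ≤ 2^17 = 131072, so n = 17.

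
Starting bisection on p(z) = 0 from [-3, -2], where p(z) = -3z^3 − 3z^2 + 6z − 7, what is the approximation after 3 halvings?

-2.375

midpoint -2.5: p = 6.125 > 0 → [-2.5, -2]
midpoint -2.25: p = -1.515625 < 0 → [-2.5, -2.25]
midpoint -2.375: p = 2.017578 > 0 → [-2.375, -2.25]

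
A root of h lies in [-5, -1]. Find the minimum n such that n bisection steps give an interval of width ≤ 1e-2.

9

Width after n steps is 4/2^n. Need 2^n ≥ 4/1e-2 = 400.
2^8 = 256 < 400 ≤ 2^9 = 512, so n = 9.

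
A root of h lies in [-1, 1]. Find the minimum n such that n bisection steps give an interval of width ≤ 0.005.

9

Width after n steps is 2/2^n. Need 2^n ≥ 2/0.005 = 400.
2^8 = 256 < 400 ≤ 2^9 = 512, so n = 9.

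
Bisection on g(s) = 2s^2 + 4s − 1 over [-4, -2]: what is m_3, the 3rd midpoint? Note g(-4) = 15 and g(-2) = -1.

-2.25

midpoint -3: g = 5 > 0 → [-3, -2]
midpoint -2.5: g = 1.5 > 0 → [-2.5, -2]
midpoint -2.25: g = 0.125 > 0 → [-2.25, -2]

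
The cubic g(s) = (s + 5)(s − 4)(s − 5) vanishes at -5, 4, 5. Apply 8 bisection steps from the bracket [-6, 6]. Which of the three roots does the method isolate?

g(0) = 100 > 0, so the root lies in [-6, 0]
g(-3) = 112 > 0, so the root lies in [-6, -3]
g(-4.5) = 40.375 > 0, so the root lies in [-6, -4.5]
g(-5.25) = -23.7031 < 0, so the root lies in [-5.25, -4.5]
g(-4.875) = 10.9551 > 0, so the root lies in [-5.25, -4.875]
g(-5.0625) = -5.6995 < 0, so the root lies in [-5.0625, -4.875]
g(-4.96875) = 2.794 > 0, so the root lies in [-5.0625, -4.96875]
g(-5.015625) = -1.4109 < 0, so the root lies in [-5.015625, -4.96875]

-5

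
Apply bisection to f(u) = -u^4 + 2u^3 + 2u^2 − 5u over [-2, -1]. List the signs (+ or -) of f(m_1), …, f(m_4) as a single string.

m = -1.5, f(m) = 0.1875 (+); new bracket [-2, -1.5]
m = -1.75, f(m) = -5.222656 (−); new bracket [-1.75, -1.5]
m = -1.625, f(m) = -2.148682 (−); new bracket [-1.625, -1.5]
m = -1.5625, f(m) = -0.8945 (−); new bracket [-1.5625, -1.5]

+---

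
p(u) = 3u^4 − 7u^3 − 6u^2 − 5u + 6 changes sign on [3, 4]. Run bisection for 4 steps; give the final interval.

[3.0625, 3.125]

midpoint 3.5: p = 65.0625 > 0 → [3, 3.5]
midpoint 3.25: p = 20.777344 > 0 → [3, 3.25]
midpoint 3.125: p = 4.260498 > 0 → [3, 3.125]
midpoint 3.0625: p = -2.7546 < 0 → [3.0625, 3.125]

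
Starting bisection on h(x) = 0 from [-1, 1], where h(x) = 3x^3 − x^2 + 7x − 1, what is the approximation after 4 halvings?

x = 0 gives h = -1, negative; keep [0, 1]
x = 0.5 gives h = 2.625, positive; keep [0, 0.5]
x = 0.25 gives h = 0.734375, positive; keep [0, 0.25]
x = 0.125 gives h = -0.1348, negative; keep [0.125, 0.25]

0.125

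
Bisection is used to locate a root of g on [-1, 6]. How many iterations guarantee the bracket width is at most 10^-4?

Width after n steps is 7/2^n. Need 2^n ≥ 7/10^-4 = 70000.
2^16 = 65536 < 70000 ≤ 2^17 = 131072, so n = 17.

17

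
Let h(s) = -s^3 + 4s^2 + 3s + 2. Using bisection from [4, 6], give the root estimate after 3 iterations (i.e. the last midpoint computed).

m = 5, h(m) = -8 (−); new bracket [4, 5]
m = 4.5, h(m) = 5.375 (+); new bracket [4.5, 5]
m = 4.75, h(m) = -0.671875 (−); new bracket [4.5, 4.75]

4.75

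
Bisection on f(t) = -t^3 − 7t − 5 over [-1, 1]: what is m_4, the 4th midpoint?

midpoint 0: f = -5 < 0 → [-1, 0]
midpoint -0.5: f = -1.375 < 0 → [-1, -0.5]
midpoint -0.75: f = 0.671875 > 0 → [-0.75, -0.5]
midpoint -0.625: f = -0.3809 < 0 → [-0.75, -0.625]

-0.625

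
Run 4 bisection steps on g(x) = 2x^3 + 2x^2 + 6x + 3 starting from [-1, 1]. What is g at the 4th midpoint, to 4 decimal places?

-0.4570

g(0) = 3 > 0, so the root lies in [-1, 0]
g(-0.5) = 0.25 > 0, so the root lies in [-1, -0.5]
g(-0.75) = -1.21875 < 0, so the root lies in [-0.75, -0.5]
g(-0.625) = -0.457 < 0, so the root lies in [-0.625, -0.5]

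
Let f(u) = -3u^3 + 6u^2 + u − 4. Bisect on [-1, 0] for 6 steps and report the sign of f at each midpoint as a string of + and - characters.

--++++

m = -0.5, f(m) = -2.625 (−); new bracket [-1, -0.5]
m = -0.75, f(m) = -0.109375 (−); new bracket [-1, -0.75]
m = -0.875, f(m) = 1.728516 (+); new bracket [-0.875, -0.75]
m = -0.8125, f(m) = 0.7576 (+); new bracket [-0.8125, -0.75]
m = -0.78125, f(m) = 0.3114 (+); new bracket [-0.78125, -0.75]
m = -0.765625, f(m) = 0.0979 (+); new bracket [-0.765625, -0.75]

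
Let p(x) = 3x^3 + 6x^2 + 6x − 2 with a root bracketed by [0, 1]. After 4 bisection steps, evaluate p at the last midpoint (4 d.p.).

0.5525

midpoint 0.5: p = 2.875 > 0 → [0, 0.5]
midpoint 0.25: p = -0.078125 < 0 → [0.25, 0.5]
midpoint 0.375: p = 1.251953 > 0 → [0.25, 0.375]
midpoint 0.3125: p = 0.5525 > 0 → [0.25, 0.3125]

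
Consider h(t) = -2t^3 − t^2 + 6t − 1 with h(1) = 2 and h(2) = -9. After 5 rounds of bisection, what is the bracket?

[1.375, 1.40625]

m = 1.5, h(m) = -1 (−); new bracket [1, 1.5]
m = 1.25, h(m) = 1.03125 (+); new bracket [1.25, 1.5]
m = 1.375, h(m) = 0.160156 (+); new bracket [1.375, 1.5]
m = 1.4375, h(m) = -0.3823 (−); new bracket [1.375, 1.4375]
m = 1.40625, h(m) = -0.1019 (−); new bracket [1.375, 1.40625]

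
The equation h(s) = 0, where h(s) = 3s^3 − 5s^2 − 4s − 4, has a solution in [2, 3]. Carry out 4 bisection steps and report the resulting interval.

s = 2.5 gives h = 1.625, positive; keep [2, 2.5]
s = 2.25 gives h = -4.140625, negative; keep [2.25, 2.5]
s = 2.375 gives h = -1.513672, negative; keep [2.375, 2.5]
s = 2.4375 gives h = -0.0105, negative; keep [2.4375, 2.5]

[2.4375, 2.5]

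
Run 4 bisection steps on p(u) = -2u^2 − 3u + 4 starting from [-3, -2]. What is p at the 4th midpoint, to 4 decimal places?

0.2422

midpoint -2.5: p = -1 < 0 → [-2.5, -2]
midpoint -2.25: p = 0.625 > 0 → [-2.5, -2.25]
midpoint -2.375: p = -0.15625 < 0 → [-2.375, -2.25]
midpoint -2.3125: p = 0.2422 > 0 → [-2.375, -2.3125]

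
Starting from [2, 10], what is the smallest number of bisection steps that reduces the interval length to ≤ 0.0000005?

24

Width after n steps is 8/2^n. Need 2^n ≥ 8/0.0000005 = 16000000.
2^23 = 8388608 < 16000000 ≤ 2^24 = 16777216, so n = 24.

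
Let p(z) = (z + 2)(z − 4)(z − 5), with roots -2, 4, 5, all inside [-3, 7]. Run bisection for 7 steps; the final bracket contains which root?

m = 2, p(m) = 24 (+); new bracket [-3, 2]
m = -0.5, p(m) = 37.125 (+); new bracket [-3, -0.5]
m = -1.75, p(m) = 9.703125 (+); new bracket [-3, -1.75]
m = -2.375, p(m) = -17.6309 (−); new bracket [-2.375, -1.75]
m = -2.0625, p(m) = -2.676 (−); new bracket [-2.0625, -1.75]
m = -1.90625, p(m) = 3.8241 (+); new bracket [-2.0625, -1.90625]
m = -1.984375, p(m) = 0.6531 (+); new bracket [-2.0625, -1.984375]

-2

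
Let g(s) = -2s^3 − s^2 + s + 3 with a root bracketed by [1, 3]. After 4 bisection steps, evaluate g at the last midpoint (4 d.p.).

0.0117

s = 2 gives g = -15, negative; keep [1, 2]
s = 1.5 gives g = -4.5, negative; keep [1, 1.5]
s = 1.25 gives g = -1.21875, negative; keep [1, 1.25]
s = 1.125 gives g = 0.0117, positive; keep [1.125, 1.25]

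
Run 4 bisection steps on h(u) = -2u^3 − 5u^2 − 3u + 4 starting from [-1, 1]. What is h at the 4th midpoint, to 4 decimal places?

h(0) = 4 > 0, so the root lies in [0, 1]
h(0.5) = 1 > 0, so the root lies in [0.5, 1]
h(0.75) = -1.90625 < 0, so the root lies in [0.5, 0.75]
h(0.625) = -0.3164 < 0, so the root lies in [0.5, 0.625]

-0.3164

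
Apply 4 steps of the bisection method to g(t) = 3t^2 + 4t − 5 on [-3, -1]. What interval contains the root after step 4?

t = -2 gives g = -1, negative; keep [-3, -2]
t = -2.5 gives g = 3.75, positive; keep [-2.5, -2]
t = -2.25 gives g = 1.1875, positive; keep [-2.25, -2]
t = -2.125 gives g = 0.0469, positive; keep [-2.125, -2]

[-2.125, -2]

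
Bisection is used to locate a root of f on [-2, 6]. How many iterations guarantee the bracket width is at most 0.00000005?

28

Width after n steps is 8/2^n. Need 2^n ≥ 8/0.00000005 = 160000000.
2^27 = 134217728 < 160000000 ≤ 2^28 = 268435456, so n = 28.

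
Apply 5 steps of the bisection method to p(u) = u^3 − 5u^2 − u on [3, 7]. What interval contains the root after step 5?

[5.125, 5.25]

p(5) = -5 < 0, so the root lies in [5, 7]
p(6) = 30 > 0, so the root lies in [5, 6]
p(5.5) = 9.625 > 0, so the root lies in [5, 5.5]
p(5.25) = 1.6406 > 0, so the root lies in [5, 5.25]
p(5.125) = -1.8418 < 0, so the root lies in [5.125, 5.25]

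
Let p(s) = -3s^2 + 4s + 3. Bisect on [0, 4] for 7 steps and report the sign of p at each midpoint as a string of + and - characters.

p(2) = -1 < 0, so the root lies in [0, 2]
p(1) = 4 > 0, so the root lies in [1, 2]
p(1.5) = 2.25 > 0, so the root lies in [1.5, 2]
p(1.75) = 0.8125 > 0, so the root lies in [1.75, 2]
p(1.875) = -0.0469 < 0, so the root lies in [1.75, 1.875]
p(1.8125) = 0.3945 > 0, so the root lies in [1.8125, 1.875]
p(1.84375) = 0.1768 > 0, so the root lies in [1.84375, 1.875]

-+++-++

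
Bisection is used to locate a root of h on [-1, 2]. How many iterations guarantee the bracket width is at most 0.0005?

13

Width after n steps is 3/2^n. Need 2^n ≥ 3/0.0005 = 6000.
2^12 = 4096 < 6000 ≤ 2^13 = 8192, so n = 13.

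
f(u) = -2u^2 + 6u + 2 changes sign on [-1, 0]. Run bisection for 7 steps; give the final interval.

midpoint -0.5: f = -1.5 < 0 → [-0.5, 0]
midpoint -0.25: f = 0.375 > 0 → [-0.5, -0.25]
midpoint -0.375: f = -0.53125 < 0 → [-0.375, -0.25]
midpoint -0.3125: f = -0.0703 < 0 → [-0.3125, -0.25]
midpoint -0.28125: f = 0.1543 > 0 → [-0.3125, -0.28125]
midpoint -0.296875: f = 0.0425 > 0 → [-0.3125, -0.296875]
midpoint -0.3046875: f = -0.0138 < 0 → [-0.3046875, -0.296875]

[-0.3046875, -0.296875]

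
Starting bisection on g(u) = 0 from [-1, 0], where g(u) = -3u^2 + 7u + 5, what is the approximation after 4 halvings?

-0.5625

midpoint -0.5: g = 0.75 > 0 → [-1, -0.5]
midpoint -0.75: g = -1.9375 < 0 → [-0.75, -0.5]
midpoint -0.625: g = -0.546875 < 0 → [-0.625, -0.5]
midpoint -0.5625: g = 0.1133 > 0 → [-0.625, -0.5625]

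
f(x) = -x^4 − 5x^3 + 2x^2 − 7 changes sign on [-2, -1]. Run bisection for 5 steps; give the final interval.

[-1.09375, -1.0625]

m = -1.5, f(m) = 9.3125 (+); new bracket [-1.5, -1]
m = -1.25, f(m) = 3.449219 (+); new bracket [-1.25, -1]
m = -1.125, f(m) = 1.048584 (+); new bracket [-1.125, -1]
m = -1.0625, f(m) = -0.0193 (−); new bracket [-1.125, -1.0625]
m = -1.09375, f(m) = 0.5037 (+); new bracket [-1.09375, -1.0625]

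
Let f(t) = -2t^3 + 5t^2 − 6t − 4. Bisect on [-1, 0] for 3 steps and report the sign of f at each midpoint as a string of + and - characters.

+--

m = -0.5, f(m) = 0.5 (+); new bracket [-0.5, 0]
m = -0.25, f(m) = -2.15625 (−); new bracket [-0.5, -0.25]
m = -0.375, f(m) = -0.941406 (−); new bracket [-0.5, -0.375]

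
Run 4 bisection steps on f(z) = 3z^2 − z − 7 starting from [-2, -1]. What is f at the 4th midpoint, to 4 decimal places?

-0.5195

midpoint -1.5: f = 1.25 > 0 → [-1.5, -1]
midpoint -1.25: f = -1.0625 < 0 → [-1.5, -1.25]
midpoint -1.375: f = 0.046875 > 0 → [-1.375, -1.25]
midpoint -1.3125: f = -0.5195 < 0 → [-1.375, -1.3125]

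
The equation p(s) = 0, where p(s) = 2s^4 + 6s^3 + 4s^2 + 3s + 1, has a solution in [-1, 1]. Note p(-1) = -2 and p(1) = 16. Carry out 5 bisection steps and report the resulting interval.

[-0.5, -0.4375]

midpoint 0: p = 1 > 0 → [-1, 0]
midpoint -0.5: p = -0.125 < 0 → [-0.5, 0]
midpoint -0.25: p = 0.414062 > 0 → [-0.5, -0.25]
midpoint -0.375: p = 0.1606 > 0 → [-0.5, -0.375]
midpoint -0.4375: p = 0.024 > 0 → [-0.5, -0.4375]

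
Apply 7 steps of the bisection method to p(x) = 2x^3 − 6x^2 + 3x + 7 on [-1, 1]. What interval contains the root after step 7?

p(0) = 7 > 0, so the root lies in [-1, 0]
p(-0.5) = 3.75 > 0, so the root lies in [-1, -0.5]
p(-0.75) = 0.53125 > 0, so the root lies in [-1, -0.75]
p(-0.875) = -1.5586 < 0, so the root lies in [-0.875, -0.75]
p(-0.8125) = -0.4712 < 0, so the root lies in [-0.8125, -0.75]
p(-0.78125) = 0.0405 > 0, so the root lies in [-0.8125, -0.78125]
p(-0.796875) = -0.2127 < 0, so the root lies in [-0.796875, -0.78125]

[-0.796875, -0.78125]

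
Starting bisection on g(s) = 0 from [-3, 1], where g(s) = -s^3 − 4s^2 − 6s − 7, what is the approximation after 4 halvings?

m = -1, g(m) = -4 (−); new bracket [-3, -1]
m = -2, g(m) = -3 (−); new bracket [-3, -2]
m = -2.5, g(m) = -1.375 (−); new bracket [-3, -2.5]
m = -2.75, g(m) = 0.0469 (+); new bracket [-2.75, -2.5]

-2.75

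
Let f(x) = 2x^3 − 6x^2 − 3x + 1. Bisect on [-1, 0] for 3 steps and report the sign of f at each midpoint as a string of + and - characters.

f(-0.5) = 0.75 > 0, so the root lies in [-1, -0.5]
f(-0.75) = -0.96875 < 0, so the root lies in [-0.75, -0.5]
f(-0.625) = 0.042969 > 0, so the root lies in [-0.75, -0.625]

+-+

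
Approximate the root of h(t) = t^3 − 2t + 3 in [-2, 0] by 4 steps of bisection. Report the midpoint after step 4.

-1.875

t = -1 gives h = 4, positive; keep [-2, -1]
t = -1.5 gives h = 2.625, positive; keep [-2, -1.5]
t = -1.75 gives h = 1.140625, positive; keep [-2, -1.75]
t = -1.875 gives h = 0.1582, positive; keep [-2, -1.875]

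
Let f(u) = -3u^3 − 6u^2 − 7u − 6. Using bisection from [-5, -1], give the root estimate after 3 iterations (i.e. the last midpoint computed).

f(-3) = 42 > 0, so the root lies in [-3, -1]
f(-2) = 8 > 0, so the root lies in [-2, -1]
f(-1.5) = 1.125 > 0, so the root lies in [-1.5, -1]

-1.5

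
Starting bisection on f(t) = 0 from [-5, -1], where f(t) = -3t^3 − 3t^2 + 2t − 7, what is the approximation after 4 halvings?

-1.75

midpoint -3: f = 41 > 0 → [-3, -1]
midpoint -2: f = 1 > 0 → [-2, -1]
midpoint -1.5: f = -6.625 < 0 → [-2, -1.5]
midpoint -1.75: f = -3.6094 < 0 → [-2, -1.75]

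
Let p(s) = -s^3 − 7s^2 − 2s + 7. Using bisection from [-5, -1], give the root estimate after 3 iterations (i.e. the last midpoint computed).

-1.5

s = -3 gives p = -23, negative; keep [-3, -1]
s = -2 gives p = -9, negative; keep [-2, -1]
s = -1.5 gives p = -2.375, negative; keep [-1.5, -1]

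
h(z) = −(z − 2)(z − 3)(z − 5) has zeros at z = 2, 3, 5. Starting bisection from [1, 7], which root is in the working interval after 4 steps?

5

midpoint 4: h = 2 > 0 → [4, 7]
midpoint 5.5: h = -4.375 < 0 → [4, 5.5]
midpoint 4.75: h = 1.203125 > 0 → [4.75, 5.5]
midpoint 5.125: h = -0.8301 < 0 → [4.75, 5.125]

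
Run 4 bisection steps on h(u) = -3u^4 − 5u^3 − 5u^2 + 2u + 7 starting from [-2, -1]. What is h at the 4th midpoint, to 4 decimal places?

u = -1.5 gives h = -5.5625, negative; keep [-1.5, -1]
u = -1.25 gives h = -0.871094, negative; keep [-1.25, -1]
u = -1.125 gives h = 0.735596, positive; keep [-1.25, -1.125]
u = -1.1875 gives h = -0.0186, negative; keep [-1.1875, -1.125]

-0.0186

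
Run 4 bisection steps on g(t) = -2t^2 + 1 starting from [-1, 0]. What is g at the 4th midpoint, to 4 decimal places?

0.0547

g(-0.5) = 0.5 > 0, so the root lies in [-1, -0.5]
g(-0.75) = -0.125 < 0, so the root lies in [-0.75, -0.5]
g(-0.625) = 0.21875 > 0, so the root lies in [-0.75, -0.625]
g(-0.6875) = 0.0547 > 0, so the root lies in [-0.75, -0.6875]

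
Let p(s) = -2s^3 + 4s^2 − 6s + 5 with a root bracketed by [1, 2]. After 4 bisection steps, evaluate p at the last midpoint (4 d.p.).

p(1.5) = -1.75 < 0, so the root lies in [1, 1.5]
p(1.25) = -0.15625 < 0, so the root lies in [1, 1.25]
p(1.125) = 0.464844 > 0, so the root lies in [1.125, 1.25]
p(1.1875) = 0.1665 > 0, so the root lies in [1.1875, 1.25]

0.1665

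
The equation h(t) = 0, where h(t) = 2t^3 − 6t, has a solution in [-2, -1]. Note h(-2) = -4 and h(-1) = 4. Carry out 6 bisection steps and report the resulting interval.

[-1.734375, -1.71875]

h(-1.5) = 2.25 > 0, so the root lies in [-2, -1.5]
h(-1.75) = -0.21875 < 0, so the root lies in [-1.75, -1.5]
h(-1.625) = 1.167969 > 0, so the root lies in [-1.75, -1.625]
h(-1.6875) = 0.5142 > 0, so the root lies in [-1.75, -1.6875]
h(-1.71875) = 0.1578 > 0, so the root lies in [-1.75, -1.71875]
h(-1.734375) = -0.0279 < 0, so the root lies in [-1.734375, -1.71875]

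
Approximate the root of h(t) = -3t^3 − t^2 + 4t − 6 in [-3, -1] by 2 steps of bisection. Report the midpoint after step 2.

-1.5

midpoint -2: h = 6 > 0 → [-2, -1]
midpoint -1.5: h = -4.125 < 0 → [-2, -1.5]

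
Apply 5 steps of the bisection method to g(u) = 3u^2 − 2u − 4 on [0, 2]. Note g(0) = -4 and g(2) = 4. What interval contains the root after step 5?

[1.5, 1.5625]

midpoint 1: g = -3 < 0 → [1, 2]
midpoint 1.5: g = -0.25 < 0 → [1.5, 2]
midpoint 1.75: g = 1.6875 > 0 → [1.5, 1.75]
midpoint 1.625: g = 0.6719 > 0 → [1.5, 1.625]
midpoint 1.5625: g = 0.1992 > 0 → [1.5, 1.5625]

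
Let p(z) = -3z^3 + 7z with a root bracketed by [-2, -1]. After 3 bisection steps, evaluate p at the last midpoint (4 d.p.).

m = -1.5, p(m) = -0.375 (−); new bracket [-2, -1.5]
m = -1.75, p(m) = 3.828125 (+); new bracket [-1.75, -1.5]
m = -1.625, p(m) = 1.498047 (+); new bracket [-1.625, -1.5]

1.4980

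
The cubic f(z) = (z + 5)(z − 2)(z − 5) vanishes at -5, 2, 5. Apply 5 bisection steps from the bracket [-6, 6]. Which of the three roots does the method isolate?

z = 0 gives f = 50, positive; keep [-6, 0]
z = -3 gives f = 80, positive; keep [-6, -3]
z = -4.5 gives f = 30.875, positive; keep [-6, -4.5]
z = -5.25 gives f = -18.5781, negative; keep [-5.25, -4.5]
z = -4.875 gives f = 8.4863, positive; keep [-5.25, -4.875]

-5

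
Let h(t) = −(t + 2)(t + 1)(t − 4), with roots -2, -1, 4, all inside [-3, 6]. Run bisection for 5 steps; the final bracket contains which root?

4

midpoint 1.5: h = 21.875 > 0 → [1.5, 6]
midpoint 3.75: h = 6.828125 > 0 → [3.75, 6]
midpoint 4.875: h = -35.341797 < 0 → [3.75, 4.875]
midpoint 4.3125: h = -10.4797 < 0 → [3.75, 4.3125]
midpoint 4.03125: h = -0.9483 < 0 → [3.75, 4.03125]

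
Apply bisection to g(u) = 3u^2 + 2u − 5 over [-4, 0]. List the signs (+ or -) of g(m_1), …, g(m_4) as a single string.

m = -2, g(m) = 3 (+); new bracket [-2, 0]
m = -1, g(m) = -4 (−); new bracket [-2, -1]
m = -1.5, g(m) = -1.25 (−); new bracket [-2, -1.5]
m = -1.75, g(m) = 0.6875 (+); new bracket [-1.75, -1.5]

+--+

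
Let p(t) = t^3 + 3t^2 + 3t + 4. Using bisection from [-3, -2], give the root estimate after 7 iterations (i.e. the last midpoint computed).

t = -2.5 gives p = -0.375, negative; keep [-2.5, -2]
t = -2.25 gives p = 1.046875, positive; keep [-2.5, -2.25]
t = -2.375 gives p = 0.400391, positive; keep [-2.5, -2.375]
t = -2.4375 gives p = 0.0295, positive; keep [-2.5, -2.4375]
t = -2.46875 gives p = -0.1684, negative; keep [-2.46875, -2.4375]
t = -2.453125 gives p = -0.0684, negative; keep [-2.453125, -2.4375]
t = -2.4453125 gives p = -0.0192, negative; keep [-2.4453125, -2.4375]

-2.4453125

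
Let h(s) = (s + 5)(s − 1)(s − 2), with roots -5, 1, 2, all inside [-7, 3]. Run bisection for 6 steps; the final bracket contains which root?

h(-2) = 36 > 0, so the root lies in [-7, -2]
h(-4.5) = 17.875 > 0, so the root lies in [-7, -4.5]
h(-5.75) = -39.234375 < 0, so the root lies in [-5.75, -4.5]
h(-5.125) = -5.4551 < 0, so the root lies in [-5.125, -4.5]
h(-4.8125) = 7.4246 > 0, so the root lies in [-5.125, -4.8125]
h(-4.96875) = 1.2998 > 0, so the root lies in [-5.125, -4.96875]

-5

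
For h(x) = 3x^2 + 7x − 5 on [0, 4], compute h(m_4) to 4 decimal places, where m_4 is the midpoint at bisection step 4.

midpoint 2: h = 21 > 0 → [0, 2]
midpoint 1: h = 5 > 0 → [0, 1]
midpoint 0.5: h = -0.75 < 0 → [0.5, 1]
midpoint 0.75: h = 1.9375 > 0 → [0.5, 0.75]

1.9375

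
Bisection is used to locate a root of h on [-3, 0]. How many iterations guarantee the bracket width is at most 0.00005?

16

Width after n steps is 3/2^n. Need 2^n ≥ 3/0.00005 = 60000.
2^15 = 32768 < 60000 ≤ 2^16 = 65536, so n = 16.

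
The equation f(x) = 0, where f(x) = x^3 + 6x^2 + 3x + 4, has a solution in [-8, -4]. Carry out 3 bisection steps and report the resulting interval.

[-6, -5.5]

m = -6, f(m) = -14 (−); new bracket [-6, -4]
m = -5, f(m) = 14 (+); new bracket [-6, -5]
m = -5.5, f(m) = 2.625 (+); new bracket [-6, -5.5]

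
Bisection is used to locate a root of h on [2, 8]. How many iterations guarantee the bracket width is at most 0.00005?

17

Width after n steps is 6/2^n. Need 2^n ≥ 6/0.00005 = 120000.
2^16 = 65536 < 120000 ≤ 2^17 = 131072, so n = 17.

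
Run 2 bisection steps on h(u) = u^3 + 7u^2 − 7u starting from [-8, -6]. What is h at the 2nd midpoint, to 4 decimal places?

24.3750

midpoint -7: h = 49 > 0 → [-8, -7]
midpoint -7.5: h = 24.375 > 0 → [-8, -7.5]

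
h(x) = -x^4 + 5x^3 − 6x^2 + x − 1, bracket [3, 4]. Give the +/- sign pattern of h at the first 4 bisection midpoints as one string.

--+-

midpoint 3.5: h = -6.6875 < 0 → [3, 3.5]
midpoint 3.25: h = -1.050781 < 0 → [3, 3.25]
midpoint 3.125: h = 0.751709 > 0 → [3.125, 3.25]
midpoint 3.1875: h = -0.0747 < 0 → [3.125, 3.1875]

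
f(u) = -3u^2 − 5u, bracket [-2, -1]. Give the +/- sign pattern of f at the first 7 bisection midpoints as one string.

f(-1.5) = 0.75 > 0, so the root lies in [-2, -1.5]
f(-1.75) = -0.4375 < 0, so the root lies in [-1.75, -1.5]
f(-1.625) = 0.203125 > 0, so the root lies in [-1.75, -1.625]
f(-1.6875) = -0.1055 < 0, so the root lies in [-1.6875, -1.625]
f(-1.65625) = 0.0518 > 0, so the root lies in [-1.6875, -1.65625]
f(-1.671875) = -0.0261 < 0, so the root lies in [-1.671875, -1.65625]
f(-1.6640625) = 0.013 > 0, so the root lies in [-1.671875, -1.6640625]

+-+-+-+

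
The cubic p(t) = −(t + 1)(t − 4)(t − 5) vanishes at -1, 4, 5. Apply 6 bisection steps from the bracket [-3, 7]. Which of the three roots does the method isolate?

-1

t = 2 gives p = -18, negative; keep [-3, 2]
t = -0.5 gives p = -12.375, negative; keep [-3, -0.5]
t = -1.75 gives p = 29.109375, positive; keep [-1.75, -0.5]
t = -1.125 gives p = 3.9238, positive; keep [-1.125, -0.5]
t = -0.8125 gives p = -5.2449, negative; keep [-1.125, -0.8125]
t = -0.96875 gives p = -0.9268, negative; keep [-1.125, -0.96875]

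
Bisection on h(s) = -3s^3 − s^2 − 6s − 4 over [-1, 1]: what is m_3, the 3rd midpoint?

midpoint 0: h = -4 < 0 → [-1, 0]
midpoint -0.5: h = -0.875 < 0 → [-1, -0.5]
midpoint -0.75: h = 1.203125 > 0 → [-0.75, -0.5]

-0.75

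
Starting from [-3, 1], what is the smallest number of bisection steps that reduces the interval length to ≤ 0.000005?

Width after n steps is 4/2^n. Need 2^n ≥ 4/0.000005 = 800000.
2^19 = 524288 < 800000 ≤ 2^20 = 1048576, so n = 20.

20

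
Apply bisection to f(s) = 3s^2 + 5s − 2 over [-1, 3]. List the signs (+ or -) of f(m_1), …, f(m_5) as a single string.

f(1) = 6 > 0, so the root lies in [-1, 1]
f(0) = -2 < 0, so the root lies in [0, 1]
f(0.5) = 1.25 > 0, so the root lies in [0, 0.5]
f(0.25) = -0.5625 < 0, so the root lies in [0.25, 0.5]
f(0.375) = 0.2969 > 0, so the root lies in [0.25, 0.375]

+-+-+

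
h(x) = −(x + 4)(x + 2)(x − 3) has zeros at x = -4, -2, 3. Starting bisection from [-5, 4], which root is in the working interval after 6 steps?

3

x = -0.5 gives h = 18.375, positive; keep [-0.5, 4]
x = 1.75 gives h = 26.953125, positive; keep [1.75, 4]
x = 2.875 gives h = 4.189453, positive; keep [2.875, 4]
x = 3.4375 gives h = -17.6931, negative; keep [2.875, 3.4375]
x = 3.15625 gives h = -5.7655, negative; keep [2.875, 3.15625]
x = 3.015625 gives h = -0.5498, negative; keep [2.875, 3.015625]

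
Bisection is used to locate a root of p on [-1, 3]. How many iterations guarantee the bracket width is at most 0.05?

7

Width after n steps is 4/2^n. Need 2^n ≥ 4/0.05 = 80.
2^6 = 64 < 80 ≤ 2^7 = 128, so n = 7.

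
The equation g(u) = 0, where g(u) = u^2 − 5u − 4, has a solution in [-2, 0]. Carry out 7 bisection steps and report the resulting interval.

midpoint -1: g = 2 > 0 → [-1, 0]
midpoint -0.5: g = -1.25 < 0 → [-1, -0.5]
midpoint -0.75: g = 0.3125 > 0 → [-0.75, -0.5]
midpoint -0.625: g = -0.4844 < 0 → [-0.75, -0.625]
midpoint -0.6875: g = -0.0898 < 0 → [-0.75, -0.6875]
midpoint -0.71875: g = 0.1104 > 0 → [-0.71875, -0.6875]
midpoint -0.703125: g = 0.01 > 0 → [-0.703125, -0.6875]

[-0.703125, -0.6875]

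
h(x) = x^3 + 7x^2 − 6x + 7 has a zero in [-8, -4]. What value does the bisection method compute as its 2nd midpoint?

h(-6) = 79 > 0, so the root lies in [-8, -6]
h(-7) = 49 > 0, so the root lies in [-8, -7]

-7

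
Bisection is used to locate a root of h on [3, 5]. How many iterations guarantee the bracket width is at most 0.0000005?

22

Width after n steps is 2/2^n. Need 2^n ≥ 2/0.0000005 = 4000000.
2^21 = 2097152 < 4000000 ≤ 2^22 = 4194304, so n = 22.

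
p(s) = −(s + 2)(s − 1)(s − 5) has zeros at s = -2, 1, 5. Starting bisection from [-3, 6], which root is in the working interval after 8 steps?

5

p(1.5) = 6.125 > 0, so the root lies in [1.5, 6]
p(3.75) = 19.765625 > 0, so the root lies in [3.75, 6]
p(4.875) = 3.330078 > 0, so the root lies in [4.875, 6]
p(5.4375) = -14.4392 < 0, so the root lies in [4.875, 5.4375]
p(5.15625) = -4.6474 < 0, so the root lies in [4.875, 5.15625]
p(5.015625) = -0.4402 < 0, so the root lies in [4.875, 5.015625]
p(4.9453125) = 1.4985 > 0, so the root lies in [4.9453125, 5.015625]
p(4.98046875) = 0.5427 > 0, so the root lies in [4.98046875, 5.015625]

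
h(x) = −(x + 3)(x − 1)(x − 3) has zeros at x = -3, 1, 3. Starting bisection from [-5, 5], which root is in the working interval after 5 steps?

midpoint 0: h = -9 < 0 → [-5, 0]
midpoint -2.5: h = -9.625 < 0 → [-5, -2.5]
midpoint -3.75: h = 24.046875 > 0 → [-3.75, -2.5]
midpoint -3.125: h = 3.1582 > 0 → [-3.125, -2.5]
midpoint -2.8125: h = -4.155 < 0 → [-3.125, -2.8125]

-3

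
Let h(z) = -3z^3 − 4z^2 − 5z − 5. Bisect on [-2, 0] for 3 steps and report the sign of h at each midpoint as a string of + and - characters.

z = -1 gives h = -1, negative; keep [-2, -1]
z = -1.5 gives h = 3.625, positive; keep [-1.5, -1]
z = -1.25 gives h = 0.859375, positive; keep [-1.25, -1]

-++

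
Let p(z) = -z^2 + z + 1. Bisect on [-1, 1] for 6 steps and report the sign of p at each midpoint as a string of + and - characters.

p(0) = 1 > 0, so the root lies in [-1, 0]
p(-0.5) = 0.25 > 0, so the root lies in [-1, -0.5]
p(-0.75) = -0.3125 < 0, so the root lies in [-0.75, -0.5]
p(-0.625) = -0.0156 < 0, so the root lies in [-0.625, -0.5]
p(-0.5625) = 0.1211 > 0, so the root lies in [-0.625, -0.5625]
p(-0.59375) = 0.0537 > 0, so the root lies in [-0.625, -0.59375]

++--++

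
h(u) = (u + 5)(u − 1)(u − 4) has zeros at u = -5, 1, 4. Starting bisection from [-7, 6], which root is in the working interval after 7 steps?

u = -0.5 gives h = 30.375, positive; keep [-7, -0.5]
u = -3.75 gives h = 46.015625, positive; keep [-7, -3.75]
u = -5.375 gives h = -22.412109, negative; keep [-5.375, -3.75]
u = -4.5625 gives h = 20.8376, positive; keep [-5.375, -4.5625]
u = -4.96875 gives h = 1.6729, positive; keep [-5.375, -4.96875]
u = -5.171875 gives h = -9.7294, negative; keep [-5.171875, -4.96875]
u = -5.0703125 gives h = -3.8714, negative; keep [-5.0703125, -4.96875]

-5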